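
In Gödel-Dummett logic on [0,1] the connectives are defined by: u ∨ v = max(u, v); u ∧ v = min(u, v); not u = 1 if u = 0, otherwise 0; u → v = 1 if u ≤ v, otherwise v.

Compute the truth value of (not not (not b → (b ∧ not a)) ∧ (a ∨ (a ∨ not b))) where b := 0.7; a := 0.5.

0.50

not b: Gödel ¬ of 0.7 = 0 (operand ≠ 0)
not a: Gödel ¬ of 0.5 = 0 (operand ≠ 0)
(b ∧ not a) = min(0.7, 0) = 0
(not b → (b ∧ not a)): 0 ≤ 0, so result = 1
not (not b → (b ∧ not a)): Gödel ¬ of 1 = 0 (operand ≠ 0)
not not (not b → (b ∧ not a)): Gödel ¬ of 0 = 1 (operand is 0)
not b: Gödel ¬ of 0.7 = 0 (operand ≠ 0)
(a ∨ not b) = max(0.5, 0) = 0.5
(a ∨ (a ∨ not b)) = max(0.5, 0.5) = 0.5
(not not (not b → (b ∧ not a)) ∧ (a ∨ (a ∨ not b))) = min(1, 0.5) = 0.5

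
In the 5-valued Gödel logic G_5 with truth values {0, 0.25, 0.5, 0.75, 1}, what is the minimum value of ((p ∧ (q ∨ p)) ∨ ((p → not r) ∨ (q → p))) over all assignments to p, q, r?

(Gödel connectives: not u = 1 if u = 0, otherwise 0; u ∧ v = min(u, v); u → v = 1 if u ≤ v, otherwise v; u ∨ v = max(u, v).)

The minimum is attained at p = 0.25, q = 0.5, r = 0.25:
  (q ∨ p) = max(0.5, 0.25) = 0.5
  (p ∧ (q ∨ p)) = min(0.25, 0.5) = 0.25
  not r: Gödel ¬ of 0.25 = 0 (operand ≠ 0)
  (p → not r): 0.25 > 0, so result = 0
  (q → p): 0.5 > 0.25, so result = 0.25
  ((p → not r) ∨ (q → p)) = max(0, 0.25) = 0.25
  ((p ∧ (q ∨ p)) ∨ ((p → not r) ∨ (q → p))) = max(0.25, 0.25) = 0.25
Checking all 125 assignments confirms none give a value below 0.25.

0.25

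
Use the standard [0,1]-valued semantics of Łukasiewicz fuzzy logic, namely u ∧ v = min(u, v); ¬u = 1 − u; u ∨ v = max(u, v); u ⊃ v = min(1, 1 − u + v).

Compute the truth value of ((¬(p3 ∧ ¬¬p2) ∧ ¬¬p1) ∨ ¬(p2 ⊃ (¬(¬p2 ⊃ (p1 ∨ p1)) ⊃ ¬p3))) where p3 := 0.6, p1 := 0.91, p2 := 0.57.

¬p2: Łukasiewicz ¬ gives 1 − 0.57 = 0.43
¬¬p2: Łukasiewicz ¬ gives 1 − 0.43 = 0.57
(p3 ∧ ¬¬p2) = min(0.6, 0.57) = 0.57
¬(p3 ∧ ¬¬p2): Łukasiewicz ¬ gives 1 − 0.57 = 0.43
¬p1: Łukasiewicz ¬ gives 1 − 0.91 = 0.09
¬¬p1: Łukasiewicz ¬ gives 1 − 0.09 = 0.91
(¬(p3 ∧ ¬¬p2) ∧ ¬¬p1) = min(0.43, 0.91) = 0.43
¬p2: Łukasiewicz ¬ gives 1 − 0.57 = 0.43
(p1 ∨ p1) = max(0.91, 0.91) = 0.91
(¬p2 ⊃ (p1 ∨ p1)): min(1, 1 − 0.43 + 0.91) = 1
¬(¬p2 ⊃ (p1 ∨ p1)): Łukasiewicz ¬ gives 1 − 1 = 0
¬p3: Łukasiewicz ¬ gives 1 − 0.6 = 0.4
(¬(¬p2 ⊃ (p1 ∨ p1)) ⊃ ¬p3): min(1, 1 − 0 + 0.4) = 1
(p2 ⊃ (¬(¬p2 ⊃ (p1 ∨ p1)) ⊃ ¬p3)): min(1, 1 − 0.57 + 1) = 1
¬(p2 ⊃ (¬(¬p2 ⊃ (p1 ∨ p1)) ⊃ ¬p3)): Łukasiewicz ¬ gives 1 − 1 = 0
((¬(p3 ∧ ¬¬p2) ∧ ¬¬p1) ∨ ¬(p2 ⊃ (¬(¬p2 ⊃ (p1 ∨ p1)) ⊃ ¬p3))) = max(0.43, 0) = 0.43

0.43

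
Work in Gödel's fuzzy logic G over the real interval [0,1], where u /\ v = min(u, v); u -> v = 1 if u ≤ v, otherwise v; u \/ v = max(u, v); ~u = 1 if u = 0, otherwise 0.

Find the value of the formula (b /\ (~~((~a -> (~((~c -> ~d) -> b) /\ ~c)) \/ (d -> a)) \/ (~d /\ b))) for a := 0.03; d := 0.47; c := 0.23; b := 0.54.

0.54

~a: Gödel ¬ of 0.03 = 0 (operand ≠ 0)
~c: Gödel ¬ of 0.23 = 0 (operand ≠ 0)
~d: Gödel ¬ of 0.47 = 0 (operand ≠ 0)
(~c -> ~d): 0 ≤ 0, so result = 1
((~c -> ~d) -> b): 1 > 0.54, so result = 0.54
~((~c -> ~d) -> b): Gödel ¬ of 0.54 = 0 (operand ≠ 0)
~c: Gödel ¬ of 0.23 = 0 (operand ≠ 0)
(~((~c -> ~d) -> b) /\ ~c) = min(0, 0) = 0
(~a -> (~((~c -> ~d) -> b) /\ ~c)): 0 ≤ 0, so result = 1
(d -> a): 0.47 > 0.03, so result = 0.03
((~a -> (~((~c -> ~d) -> b) /\ ~c)) \/ (d -> a)) = max(1, 0.03) = 1
~((~a -> (~((~c -> ~d) -> b) /\ ~c)) \/ (d -> a)): Gödel ¬ of 1 = 0 (operand ≠ 0)
~~((~a -> (~((~c -> ~d) -> b) /\ ~c)) \/ (d -> a)): Gödel ¬ of 0 = 1 (operand is 0)
~d: Gödel ¬ of 0.47 = 0 (operand ≠ 0)
(~d /\ b) = min(0, 0.54) = 0
(~~((~a -> (~((~c -> ~d) -> b) /\ ~c)) \/ (d -> a)) \/ (~d /\ b)) = max(1, 0) = 1
(b /\ (~~((~a -> (~((~c -> ~d) -> b) /\ ~c)) \/ (d -> a)) \/ (~d /\ b))) = min(0.54, 1) = 0.54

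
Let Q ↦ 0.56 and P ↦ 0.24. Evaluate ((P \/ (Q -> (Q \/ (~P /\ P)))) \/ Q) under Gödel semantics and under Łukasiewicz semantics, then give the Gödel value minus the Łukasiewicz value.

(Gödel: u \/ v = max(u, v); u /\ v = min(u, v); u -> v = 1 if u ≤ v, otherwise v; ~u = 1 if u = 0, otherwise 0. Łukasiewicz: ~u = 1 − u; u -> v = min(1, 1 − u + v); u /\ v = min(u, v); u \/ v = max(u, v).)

Gödel evaluation:
  ~P: Gödel ¬ of 0.24 = 0 (operand ≠ 0)
  (~P /\ P) = min(0, 0.24) = 0
  (Q \/ (~P /\ P)) = max(0.56, 0) = 0.56
  (Q -> (Q \/ (~P /\ P))): 0.56 ≤ 0.56, so result = 1
  (P \/ (Q -> (Q \/ (~P /\ P)))) = max(0.24, 1) = 1
  ((P \/ (Q -> (Q \/ (~P /\ P)))) \/ Q) = max(1, 0.56) = 1
  Gödel value = 1
Łukasiewicz evaluation:
  ~P: Łukasiewicz ¬ gives 1 − 0.24 = 0.76
  (~P /\ P) = min(0.76, 0.24) = 0.24
  (Q \/ (~P /\ P)) = max(0.56, 0.24) = 0.56
  (Q -> (Q \/ (~P /\ P))): min(1, 1 − 0.56 + 0.56) = 1
  (P \/ (Q -> (Q \/ (~P /\ P)))) = max(0.24, 1) = 1
  ((P \/ (Q -> (Q \/ (~P /\ P)))) \/ Q) = max(1, 0.56) = 1
  Łukasiewicz value = 1
Difference: 1 − 1 = 0.00

0.00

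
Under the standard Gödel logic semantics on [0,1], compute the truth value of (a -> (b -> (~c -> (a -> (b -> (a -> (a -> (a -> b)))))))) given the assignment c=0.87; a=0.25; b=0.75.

1.00

~c: Gödel ¬ of 0.87 = 0 (operand ≠ 0)
(a -> b): 0.25 ≤ 0.75, so result = 1
(a -> (a -> b)): 0.25 ≤ 1, so result = 1
(a -> (a -> (a -> b))): 0.25 ≤ 1, so result = 1
(b -> (a -> (a -> (a -> b)))): 0.75 ≤ 1, so result = 1
(a -> (b -> (a -> (a -> (a -> b))))): 0.25 ≤ 1, so result = 1
(~c -> (a -> (b -> (a -> (a -> (a -> b)))))): 0 ≤ 1, so result = 1
(b -> (~c -> (a -> (b -> (a -> (a -> (a -> b))))))): 0.75 ≤ 1, so result = 1
(a -> (b -> (~c -> (a -> (b -> (a -> (a -> (a -> b)))))))): 0.25 ≤ 1, so result = 1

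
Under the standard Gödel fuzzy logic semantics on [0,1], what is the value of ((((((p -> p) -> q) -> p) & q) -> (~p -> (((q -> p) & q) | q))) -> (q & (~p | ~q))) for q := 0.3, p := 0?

0.30

(p -> p): 0 ≤ 0, so result = 1
((p -> p) -> q): 1 > 0.3, so result = 0.3
(((p -> p) -> q) -> p): 0.3 > 0, so result = 0
((((p -> p) -> q) -> p) & q) = min(0, 0.3) = 0
~p: Gödel ¬ of 0 = 1 (operand is 0)
(q -> p): 0.3 > 0, so result = 0
((q -> p) & q) = min(0, 0.3) = 0
(((q -> p) & q) | q) = max(0, 0.3) = 0.3
(~p -> (((q -> p) & q) | q)): 1 > 0.3, so result = 0.3
(((((p -> p) -> q) -> p) & q) -> (~p -> (((q -> p) & q) | q))): 0 ≤ 0.3, so result = 1
~p: Gödel ¬ of 0 = 1 (operand is 0)
~q: Gödel ¬ of 0.3 = 0 (operand ≠ 0)
(~p | ~q) = max(1, 0) = 1
(q & (~p | ~q)) = min(0.3, 1) = 0.3
((((((p -> p) -> q) -> p) & q) -> (~p -> (((q -> p) & q) | q))) -> (q & (~p | ~q))): 1 > 0.3, so result = 0.3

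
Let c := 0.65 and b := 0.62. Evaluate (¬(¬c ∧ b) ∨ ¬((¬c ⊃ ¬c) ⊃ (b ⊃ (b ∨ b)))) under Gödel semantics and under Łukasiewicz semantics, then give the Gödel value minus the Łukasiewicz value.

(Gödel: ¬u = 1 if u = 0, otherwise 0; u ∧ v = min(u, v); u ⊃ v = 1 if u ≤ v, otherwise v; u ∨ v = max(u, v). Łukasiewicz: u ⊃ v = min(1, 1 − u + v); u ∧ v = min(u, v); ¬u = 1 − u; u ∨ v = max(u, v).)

0.35

Gödel evaluation:
  ¬c: Gödel ¬ of 0.65 = 0 (operand ≠ 0)
  (¬c ∧ b) = min(0, 0.62) = 0
  ¬(¬c ∧ b): Gödel ¬ of 0 = 1 (operand is 0)
  ¬c: Gödel ¬ of 0.65 = 0 (operand ≠ 0)
  ¬c: Gödel ¬ of 0.65 = 0 (operand ≠ 0)
  (¬c ⊃ ¬c): 0 ≤ 0, so result = 1
  (b ∨ b) = max(0.62, 0.62) = 0.62
  (b ⊃ (b ∨ b)): 0.62 ≤ 0.62, so result = 1
  ((¬c ⊃ ¬c) ⊃ (b ⊃ (b ∨ b))): 1 ≤ 1, so result = 1
  ¬((¬c ⊃ ¬c) ⊃ (b ⊃ (b ∨ b))): Gödel ¬ of 1 = 0 (operand ≠ 0)
  (¬(¬c ∧ b) ∨ ¬((¬c ⊃ ¬c) ⊃ (b ⊃ (b ∨ b)))) = max(1, 0) = 1
  Gödel value = 1
Łukasiewicz evaluation:
  ¬c: Łukasiewicz ¬ gives 1 − 0.65 = 0.35
  (¬c ∧ b) = min(0.35, 0.62) = 0.35
  ¬(¬c ∧ b): Łukasiewicz ¬ gives 1 − 0.35 = 0.65
  ¬c: Łukasiewicz ¬ gives 1 − 0.65 = 0.35
  ¬c: Łukasiewicz ¬ gives 1 − 0.65 = 0.35
  (¬c ⊃ ¬c): min(1, 1 − 0.35 + 0.35) = 1
  (b ∨ b) = max(0.62, 0.62) = 0.62
  (b ⊃ (b ∨ b)): min(1, 1 − 0.62 + 0.62) = 1
  ((¬c ⊃ ¬c) ⊃ (b ⊃ (b ∨ b))): min(1, 1 − 1 + 1) = 1
  ¬((¬c ⊃ ¬c) ⊃ (b ⊃ (b ∨ b))): Łukasiewicz ¬ gives 1 − 1 = 0
  (¬(¬c ∧ b) ∨ ¬((¬c ⊃ ¬c) ⊃ (b ⊃ (b ∨ b)))) = max(0.65, 0) = 0.65
  Łukasiewicz value = 0.65
Difference: 1 − 0.65 = 0.35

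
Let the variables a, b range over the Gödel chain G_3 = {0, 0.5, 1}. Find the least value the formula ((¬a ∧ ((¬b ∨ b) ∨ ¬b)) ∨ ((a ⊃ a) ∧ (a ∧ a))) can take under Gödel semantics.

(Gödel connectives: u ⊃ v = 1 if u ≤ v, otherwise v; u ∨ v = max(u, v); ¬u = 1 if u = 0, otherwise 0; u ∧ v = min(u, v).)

The minimum is attained at a = 0, b = 0.5:
  ¬a: Gödel ¬ of 0 = 1 (operand is 0)
  ¬b: Gödel ¬ of 0.5 = 0 (operand ≠ 0)
  (¬b ∨ b) = max(0, 0.5) = 0.5
  ¬b: Gödel ¬ of 0.5 = 0 (operand ≠ 0)
  ((¬b ∨ b) ∨ ¬b) = max(0.5, 0) = 0.5
  (¬a ∧ ((¬b ∨ b) ∨ ¬b)) = min(1, 0.5) = 0.5
  (a ⊃ a): 0 ≤ 0, so result = 1
  (a ∧ a) = min(0, 0) = 0
  ((a ⊃ a) ∧ (a ∧ a)) = min(1, 0) = 0
  ((¬a ∧ ((¬b ∨ b) ∨ ¬b)) ∨ ((a ⊃ a) ∧ (a ∧ a))) = max(0.5, 0) = 0.5
Checking all 9 assignments confirms none give a value below 0.50.

0.50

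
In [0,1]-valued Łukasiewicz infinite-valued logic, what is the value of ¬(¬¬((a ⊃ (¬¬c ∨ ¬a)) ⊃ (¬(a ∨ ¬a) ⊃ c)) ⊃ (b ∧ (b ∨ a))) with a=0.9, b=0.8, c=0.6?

0.20

¬c: Łukasiewicz ¬ gives 1 − 0.6 = 0.4
¬¬c: Łukasiewicz ¬ gives 1 − 0.4 = 0.6
¬a: Łukasiewicz ¬ gives 1 − 0.9 = 0.1
(¬¬c ∨ ¬a) = max(0.6, 0.1) = 0.6
(a ⊃ (¬¬c ∨ ¬a)): min(1, 1 − 0.9 + 0.6) = 0.7
¬a: Łukasiewicz ¬ gives 1 − 0.9 = 0.1
(a ∨ ¬a) = max(0.9, 0.1) = 0.9
¬(a ∨ ¬a): Łukasiewicz ¬ gives 1 − 0.9 = 0.1
(¬(a ∨ ¬a) ⊃ c): min(1, 1 − 0.1 + 0.6) = 1
((a ⊃ (¬¬c ∨ ¬a)) ⊃ (¬(a ∨ ¬a) ⊃ c)): min(1, 1 − 0.7 + 1) = 1
¬((a ⊃ (¬¬c ∨ ¬a)) ⊃ (¬(a ∨ ¬a) ⊃ c)): Łukasiewicz ¬ gives 1 − 1 = 0
¬¬((a ⊃ (¬¬c ∨ ¬a)) ⊃ (¬(a ∨ ¬a) ⊃ c)): Łukasiewicz ¬ gives 1 − 0 = 1
(b ∨ a) = max(0.8, 0.9) = 0.9
(b ∧ (b ∨ a)) = min(0.8, 0.9) = 0.8
(¬¬((a ⊃ (¬¬c ∨ ¬a)) ⊃ (¬(a ∨ ¬a) ⊃ c)) ⊃ (b ∧ (b ∨ a))): min(1, 1 − 1 + 0.8) = 0.8
¬(¬¬((a ⊃ (¬¬c ∨ ¬a)) ⊃ (¬(a ∨ ¬a) ⊃ c)) ⊃ (b ∧ (b ∨ a))): Łukasiewicz ¬ gives 1 − 0.8 = 0.2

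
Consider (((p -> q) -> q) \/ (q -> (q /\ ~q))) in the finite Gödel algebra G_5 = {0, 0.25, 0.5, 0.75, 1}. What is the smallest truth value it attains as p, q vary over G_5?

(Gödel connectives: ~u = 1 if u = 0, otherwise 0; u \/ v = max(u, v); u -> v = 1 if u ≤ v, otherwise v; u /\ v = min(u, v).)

0.25

The minimum is attained at p = 0, q = 0.25:
  (p -> q): 0 ≤ 0.25, so result = 1
  ((p -> q) -> q): 1 > 0.25, so result = 0.25
  ~q: Gödel ¬ of 0.25 = 0 (operand ≠ 0)
  (q /\ ~q) = min(0.25, 0) = 0
  (q -> (q /\ ~q)): 0.25 > 0, so result = 0
  (((p -> q) -> q) \/ (q -> (q /\ ~q))) = max(0.25, 0) = 0.25
Checking all 25 assignments confirms none give a value below 0.25.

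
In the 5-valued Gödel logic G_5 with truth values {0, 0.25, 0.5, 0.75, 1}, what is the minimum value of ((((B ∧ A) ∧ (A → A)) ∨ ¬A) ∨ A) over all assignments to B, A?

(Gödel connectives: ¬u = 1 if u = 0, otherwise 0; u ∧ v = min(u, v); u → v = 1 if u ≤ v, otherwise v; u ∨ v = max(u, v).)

The minimum is attained at B = 0, A = 0.25:
  (B ∧ A) = min(0, 0.25) = 0
  (A → A): 0.25 ≤ 0.25, so result = 1
  ((B ∧ A) ∧ (A → A)) = min(0, 1) = 0
  ¬A: Gödel ¬ of 0.25 = 0 (operand ≠ 0)
  (((B ∧ A) ∧ (A → A)) ∨ ¬A) = max(0, 0) = 0
  ((((B ∧ A) ∧ (A → A)) ∨ ¬A) ∨ A) = max(0, 0.25) = 0.25
Checking all 25 assignments confirms none give a value below 0.25.

0.25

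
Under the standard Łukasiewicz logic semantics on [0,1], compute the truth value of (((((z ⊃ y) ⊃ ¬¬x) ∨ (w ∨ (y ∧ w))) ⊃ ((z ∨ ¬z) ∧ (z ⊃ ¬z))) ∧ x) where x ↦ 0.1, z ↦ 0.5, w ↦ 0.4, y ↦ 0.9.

0.10

(z ⊃ y): min(1, 1 − 0.5 + 0.9) = 1
¬x: Łukasiewicz ¬ gives 1 − 0.1 = 0.9
¬¬x: Łukasiewicz ¬ gives 1 − 0.9 = 0.1
((z ⊃ y) ⊃ ¬¬x): min(1, 1 − 1 + 0.1) = 0.1
(y ∧ w) = min(0.9, 0.4) = 0.4
(w ∨ (y ∧ w)) = max(0.4, 0.4) = 0.4
(((z ⊃ y) ⊃ ¬¬x) ∨ (w ∨ (y ∧ w))) = max(0.1, 0.4) = 0.4
¬z: Łukasiewicz ¬ gives 1 − 0.5 = 0.5
(z ∨ ¬z) = max(0.5, 0.5) = 0.5
¬z: Łukasiewicz ¬ gives 1 − 0.5 = 0.5
(z ⊃ ¬z): min(1, 1 − 0.5 + 0.5) = 1
((z ∨ ¬z) ∧ (z ⊃ ¬z)) = min(0.5, 1) = 0.5
((((z ⊃ y) ⊃ ¬¬x) ∨ (w ∨ (y ∧ w))) ⊃ ((z ∨ ¬z) ∧ (z ⊃ ¬z))): min(1, 1 − 0.4 + 0.5) = 1
(((((z ⊃ y) ⊃ ¬¬x) ∨ (w ∨ (y ∧ w))) ⊃ ((z ∨ ¬z) ∧ (z ⊃ ¬z))) ∧ x) = min(1, 0.1) = 0.1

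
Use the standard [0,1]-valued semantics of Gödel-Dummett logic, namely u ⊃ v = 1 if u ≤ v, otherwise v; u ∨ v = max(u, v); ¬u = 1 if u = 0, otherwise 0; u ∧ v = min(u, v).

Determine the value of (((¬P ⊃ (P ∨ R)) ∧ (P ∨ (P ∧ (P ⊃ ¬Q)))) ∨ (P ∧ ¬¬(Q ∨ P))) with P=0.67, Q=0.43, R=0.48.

0.67

¬P: Gödel ¬ of 0.67 = 0 (operand ≠ 0)
(P ∨ R) = max(0.67, 0.48) = 0.67
(¬P ⊃ (P ∨ R)): 0 ≤ 0.67, so result = 1
¬Q: Gödel ¬ of 0.43 = 0 (operand ≠ 0)
(P ⊃ ¬Q): 0.67 > 0, so result = 0
(P ∧ (P ⊃ ¬Q)) = min(0.67, 0) = 0
(P ∨ (P ∧ (P ⊃ ¬Q))) = max(0.67, 0) = 0.67
((¬P ⊃ (P ∨ R)) ∧ (P ∨ (P ∧ (P ⊃ ¬Q)))) = min(1, 0.67) = 0.67
(Q ∨ P) = max(0.43, 0.67) = 0.67
¬(Q ∨ P): Gödel ¬ of 0.67 = 0 (operand ≠ 0)
¬¬(Q ∨ P): Gödel ¬ of 0 = 1 (operand is 0)
(P ∧ ¬¬(Q ∨ P)) = min(0.67, 1) = 0.67
(((¬P ⊃ (P ∨ R)) ∧ (P ∨ (P ∧ (P ⊃ ¬Q)))) ∨ (P ∧ ¬¬(Q ∨ P))) = max(0.67, 0.67) = 0.67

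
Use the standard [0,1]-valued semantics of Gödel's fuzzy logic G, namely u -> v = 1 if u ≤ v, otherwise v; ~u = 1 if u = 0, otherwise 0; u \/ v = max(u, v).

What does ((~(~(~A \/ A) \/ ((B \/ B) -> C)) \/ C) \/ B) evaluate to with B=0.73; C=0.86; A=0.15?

~A: Gödel ¬ of 0.15 = 0 (operand ≠ 0)
(~A \/ A) = max(0, 0.15) = 0.15
~(~A \/ A): Gödel ¬ of 0.15 = 0 (operand ≠ 0)
(B \/ B) = max(0.73, 0.73) = 0.73
((B \/ B) -> C): 0.73 ≤ 0.86, so result = 1
(~(~A \/ A) \/ ((B \/ B) -> C)) = max(0, 1) = 1
~(~(~A \/ A) \/ ((B \/ B) -> C)): Gödel ¬ of 1 = 0 (operand ≠ 0)
(~(~(~A \/ A) \/ ((B \/ B) -> C)) \/ C) = max(0, 0.86) = 0.86
((~(~(~A \/ A) \/ ((B \/ B) -> C)) \/ C) \/ B) = max(0.86, 0.73) = 0.86

0.86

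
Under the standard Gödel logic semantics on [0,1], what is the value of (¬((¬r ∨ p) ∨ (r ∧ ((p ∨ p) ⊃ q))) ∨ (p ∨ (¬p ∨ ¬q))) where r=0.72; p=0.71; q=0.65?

0.71

¬r: Gödel ¬ of 0.72 = 0 (operand ≠ 0)
(¬r ∨ p) = max(0, 0.71) = 0.71
(p ∨ p) = max(0.71, 0.71) = 0.71
((p ∨ p) ⊃ q): 0.71 > 0.65, so result = 0.65
(r ∧ ((p ∨ p) ⊃ q)) = min(0.72, 0.65) = 0.65
((¬r ∨ p) ∨ (r ∧ ((p ∨ p) ⊃ q))) = max(0.71, 0.65) = 0.71
¬((¬r ∨ p) ∨ (r ∧ ((p ∨ p) ⊃ q))): Gödel ¬ of 0.71 = 0 (operand ≠ 0)
¬p: Gödel ¬ of 0.71 = 0 (operand ≠ 0)
¬q: Gödel ¬ of 0.65 = 0 (operand ≠ 0)
(¬p ∨ ¬q) = max(0, 0) = 0
(p ∨ (¬p ∨ ¬q)) = max(0.71, 0) = 0.71
(¬((¬r ∨ p) ∨ (r ∧ ((p ∨ p) ⊃ q))) ∨ (p ∨ (¬p ∨ ¬q))) = max(0, 0.71) = 0.71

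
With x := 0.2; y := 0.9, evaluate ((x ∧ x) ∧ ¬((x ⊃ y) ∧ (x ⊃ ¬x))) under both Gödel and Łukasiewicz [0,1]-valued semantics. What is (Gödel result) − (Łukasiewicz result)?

Gödel evaluation:
  (x ∧ x) = min(0.2, 0.2) = 0.2
  (x ⊃ y): 0.2 ≤ 0.9, so result = 1
  ¬x: Gödel ¬ of 0.2 = 0 (operand ≠ 0)
  (x ⊃ ¬x): 0.2 > 0, so result = 0
  ((x ⊃ y) ∧ (x ⊃ ¬x)) = min(1, 0) = 0
  ¬((x ⊃ y) ∧ (x ⊃ ¬x)): Gödel ¬ of 0 = 1 (operand is 0)
  ((x ∧ x) ∧ ¬((x ⊃ y) ∧ (x ⊃ ¬x))) = min(0.2, 1) = 0.2
  Gödel value = 0.2
Łukasiewicz evaluation:
  (x ∧ x) = min(0.2, 0.2) = 0.2
  (x ⊃ y): min(1, 1 − 0.2 + 0.9) = 1
  ¬x: Łukasiewicz ¬ gives 1 − 0.2 = 0.8
  (x ⊃ ¬x): min(1, 1 − 0.2 + 0.8) = 1
  ((x ⊃ y) ∧ (x ⊃ ¬x)) = min(1, 1) = 1
  ¬((x ⊃ y) ∧ (x ⊃ ¬x)): Łukasiewicz ¬ gives 1 − 1 = 0
  ((x ∧ x) ∧ ¬((x ⊃ y) ∧ (x ⊃ ¬x))) = min(0.2, 0) = 0
  Łukasiewicz value = 0
Difference: 0.2 − 0 = 0.20

0.20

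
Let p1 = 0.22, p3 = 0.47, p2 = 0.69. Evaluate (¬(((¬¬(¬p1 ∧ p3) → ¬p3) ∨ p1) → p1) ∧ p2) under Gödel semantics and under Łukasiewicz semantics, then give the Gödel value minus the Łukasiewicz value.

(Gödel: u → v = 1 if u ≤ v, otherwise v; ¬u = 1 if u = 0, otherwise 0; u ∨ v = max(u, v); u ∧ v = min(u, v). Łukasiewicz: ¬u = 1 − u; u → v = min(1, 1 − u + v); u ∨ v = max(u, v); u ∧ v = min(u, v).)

Gödel evaluation:
  ¬p1: Gödel ¬ of 0.22 = 0 (operand ≠ 0)
  (¬p1 ∧ p3) = min(0, 0.47) = 0
  ¬(¬p1 ∧ p3): Gödel ¬ of 0 = 1 (operand is 0)
  ¬¬(¬p1 ∧ p3): Gödel ¬ of 1 = 0 (operand ≠ 0)
  ¬p3: Gödel ¬ of 0.47 = 0 (operand ≠ 0)
  (¬¬(¬p1 ∧ p3) → ¬p3): 0 ≤ 0, so result = 1
  ((¬¬(¬p1 ∧ p3) → ¬p3) ∨ p1) = max(1, 0.22) = 1
  (((¬¬(¬p1 ∧ p3) → ¬p3) ∨ p1) → p1): 1 > 0.22, so result = 0.22
  ¬(((¬¬(¬p1 ∧ p3) → ¬p3) ∨ p1) → p1): Gödel ¬ of 0.22 = 0 (operand ≠ 0)
  (¬(((¬¬(¬p1 ∧ p3) → ¬p3) ∨ p1) → p1) ∧ p2) = min(0, 0.69) = 0
  Gödel value = 0
Łukasiewicz evaluation:
  ¬p1: Łukasiewicz ¬ gives 1 − 0.22 = 0.78
  (¬p1 ∧ p3) = min(0.78, 0.47) = 0.47
  ¬(¬p1 ∧ p3): Łukasiewicz ¬ gives 1 − 0.47 = 0.53
  ¬¬(¬p1 ∧ p3): Łukasiewicz ¬ gives 1 − 0.53 = 0.47
  ¬p3: Łukasiewicz ¬ gives 1 − 0.47 = 0.53
  (¬¬(¬p1 ∧ p3) → ¬p3): min(1, 1 − 0.47 + 0.53) = 1
  ((¬¬(¬p1 ∧ p3) → ¬p3) ∨ p1) = max(1, 0.22) = 1
  (((¬¬(¬p1 ∧ p3) → ¬p3) ∨ p1) → p1): min(1, 1 − 1 + 0.22) = 0.22
  ¬(((¬¬(¬p1 ∧ p3) → ¬p3) ∨ p1) → p1): Łukasiewicz ¬ gives 1 − 0.22 = 0.78
  (¬(((¬¬(¬p1 ∧ p3) → ¬p3) ∨ p1) → p1) ∧ p2) = min(0.78, 0.69) = 0.69
  Łukasiewicz value = 0.69
Difference: 0 − 0.69 = -0.69

-0.69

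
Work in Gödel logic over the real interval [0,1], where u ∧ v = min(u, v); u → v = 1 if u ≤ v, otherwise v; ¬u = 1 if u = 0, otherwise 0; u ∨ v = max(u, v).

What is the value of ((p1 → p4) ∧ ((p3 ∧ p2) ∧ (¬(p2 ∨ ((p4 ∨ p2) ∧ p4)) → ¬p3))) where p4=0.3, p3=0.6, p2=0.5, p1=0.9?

(p1 → p4): 0.9 > 0.3, so result = 0.3
(p3 ∧ p2) = min(0.6, 0.5) = 0.5
(p4 ∨ p2) = max(0.3, 0.5) = 0.5
((p4 ∨ p2) ∧ p4) = min(0.5, 0.3) = 0.3
(p2 ∨ ((p4 ∨ p2) ∧ p4)) = max(0.5, 0.3) = 0.5
¬(p2 ∨ ((p4 ∨ p2) ∧ p4)): Gödel ¬ of 0.5 = 0 (operand ≠ 0)
¬p3: Gödel ¬ of 0.6 = 0 (operand ≠ 0)
(¬(p2 ∨ ((p4 ∨ p2) ∧ p4)) → ¬p3): 0 ≤ 0, so result = 1
((p3 ∧ p2) ∧ (¬(p2 ∨ ((p4 ∨ p2) ∧ p4)) → ¬p3)) = min(0.5, 1) = 0.5
((p1 → p4) ∧ ((p3 ∧ p2) ∧ (¬(p2 ∨ ((p4 ∨ p2) ∧ p4)) → ¬p3))) = min(0.3, 0.5) = 0.3

0.30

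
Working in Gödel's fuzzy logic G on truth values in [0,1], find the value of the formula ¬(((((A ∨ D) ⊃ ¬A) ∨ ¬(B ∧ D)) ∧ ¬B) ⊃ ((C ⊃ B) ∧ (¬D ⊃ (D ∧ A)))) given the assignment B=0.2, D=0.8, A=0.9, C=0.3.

(A ∨ D) = max(0.9, 0.8) = 0.9
¬A: Gödel ¬ of 0.9 = 0 (operand ≠ 0)
((A ∨ D) ⊃ ¬A): 0.9 > 0, so result = 0
(B ∧ D) = min(0.2, 0.8) = 0.2
¬(B ∧ D): Gödel ¬ of 0.2 = 0 (operand ≠ 0)
(((A ∨ D) ⊃ ¬A) ∨ ¬(B ∧ D)) = max(0, 0) = 0
¬B: Gödel ¬ of 0.2 = 0 (operand ≠ 0)
((((A ∨ D) ⊃ ¬A) ∨ ¬(B ∧ D)) ∧ ¬B) = min(0, 0) = 0
(C ⊃ B): 0.3 > 0.2, so result = 0.2
¬D: Gödel ¬ of 0.8 = 0 (operand ≠ 0)
(D ∧ A) = min(0.8, 0.9) = 0.8
(¬D ⊃ (D ∧ A)): 0 ≤ 0.8, so result = 1
((C ⊃ B) ∧ (¬D ⊃ (D ∧ A))) = min(0.2, 1) = 0.2
(((((A ∨ D) ⊃ ¬A) ∨ ¬(B ∧ D)) ∧ ¬B) ⊃ ((C ⊃ B) ∧ (¬D ⊃ (D ∧ A)))): 0 ≤ 0.2, so result = 1
¬(((((A ∨ D) ⊃ ¬A) ∨ ¬(B ∧ D)) ∧ ¬B) ⊃ ((C ⊃ B) ∧ (¬D ⊃ (D ∧ A)))): Gödel ¬ of 1 = 0 (operand ≠ 0)

0.00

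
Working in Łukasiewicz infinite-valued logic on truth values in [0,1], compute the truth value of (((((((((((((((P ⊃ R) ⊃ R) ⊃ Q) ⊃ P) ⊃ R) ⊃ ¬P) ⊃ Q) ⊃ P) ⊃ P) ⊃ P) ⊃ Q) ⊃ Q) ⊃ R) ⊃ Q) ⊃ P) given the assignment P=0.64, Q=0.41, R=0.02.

0.64

(P ⊃ R): min(1, 1 − 0.64 + 0.02) = 0.38
((P ⊃ R) ⊃ R): min(1, 1 − 0.38 + 0.02) = 0.64
(((P ⊃ R) ⊃ R) ⊃ Q): min(1, 1 − 0.64 + 0.41) = 0.77
((((P ⊃ R) ⊃ R) ⊃ Q) ⊃ P): min(1, 1 − 0.77 + 0.64) = 0.87
(((((P ⊃ R) ⊃ R) ⊃ Q) ⊃ P) ⊃ R): min(1, 1 − 0.87 + 0.02) = 0.15
¬P: Łukasiewicz ¬ gives 1 − 0.64 = 0.36
((((((P ⊃ R) ⊃ R) ⊃ Q) ⊃ P) ⊃ R) ⊃ ¬P): min(1, 1 − 0.15 + 0.36) = 1
(((((((P ⊃ R) ⊃ R) ⊃ Q) ⊃ P) ⊃ R) ⊃ ¬P) ⊃ Q): min(1, 1 − 1 + 0.41) = 0.41
((((((((P ⊃ R) ⊃ R) ⊃ Q) ⊃ P) ⊃ R) ⊃ ¬P) ⊃ Q) ⊃ P): min(1, 1 − 0.41 + 0.64) = 1
(((((((((P ⊃ R) ⊃ R) ⊃ Q) ⊃ P) ⊃ R) ⊃ ¬P) ⊃ Q) ⊃ P) ⊃ P): min(1, 1 − 1 + 0.64) = 0.64
((((((((((P ⊃ R) ⊃ R) ⊃ Q) ⊃ P) ⊃ R) ⊃ ¬P) ⊃ Q) ⊃ P) ⊃ P) ⊃ P): min(1, 1 − 0.64 + 0.64) = 1
(((((((((((P ⊃ R) ⊃ R) ⊃ Q) ⊃ P) ⊃ R) ⊃ ¬P) ⊃ Q) ⊃ P) ⊃ P) ⊃ P) ⊃ Q): min(1, 1 − 1 + 0.41) = 0.41
((((((((((((P ⊃ R) ⊃ R) ⊃ Q) ⊃ P) ⊃ R) ⊃ ¬P) ⊃ Q) ⊃ P) ⊃ P) ⊃ P) ⊃ Q) ⊃ Q): min(1, 1 − 0.41 + 0.41) = 1
(((((((((((((P ⊃ R) ⊃ R) ⊃ Q) ⊃ P) ⊃ R) ⊃ ¬P) ⊃ Q) ⊃ P) ⊃ P) ⊃ P) ⊃ Q) ⊃ Q) ⊃ R): min(1, 1 − 1 + 0.02) = 0.02
((((((((((((((P ⊃ R) ⊃ R) ⊃ Q) ⊃ P) ⊃ R) ⊃ ¬P) ⊃ Q) ⊃ P) ⊃ P) ⊃ P) ⊃ Q) ⊃ Q) ⊃ R) ⊃ Q): min(1, 1 − 0.02 + 0.41) = 1
(((((((((((((((P ⊃ R) ⊃ R) ⊃ Q) ⊃ P) ⊃ R) ⊃ ¬P) ⊃ Q) ⊃ P) ⊃ P) ⊃ P) ⊃ Q) ⊃ Q) ⊃ R) ⊃ Q) ⊃ P): min(1, 1 − 1 + 0.64) = 0.64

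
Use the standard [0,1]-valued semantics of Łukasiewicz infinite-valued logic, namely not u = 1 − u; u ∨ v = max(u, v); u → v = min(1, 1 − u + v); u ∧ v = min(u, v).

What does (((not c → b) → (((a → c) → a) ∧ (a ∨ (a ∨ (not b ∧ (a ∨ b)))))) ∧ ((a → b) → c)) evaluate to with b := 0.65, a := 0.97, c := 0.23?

0.55

not c: Łukasiewicz ¬ gives 1 − 0.23 = 0.77
(not c → b): min(1, 1 − 0.77 + 0.65) = 0.88
(a → c): min(1, 1 − 0.97 + 0.23) = 0.26
((a → c) → a): min(1, 1 − 0.26 + 0.97) = 1
not b: Łukasiewicz ¬ gives 1 − 0.65 = 0.35
(a ∨ b) = max(0.97, 0.65) = 0.97
(not b ∧ (a ∨ b)) = min(0.35, 0.97) = 0.35
(a ∨ (not b ∧ (a ∨ b))) = max(0.97, 0.35) = 0.97
(a ∨ (a ∨ (not b ∧ (a ∨ b)))) = max(0.97, 0.97) = 0.97
(((a → c) → a) ∧ (a ∨ (a ∨ (not b ∧ (a ∨ b))))) = min(1, 0.97) = 0.97
((not c → b) → (((a → c) → a) ∧ (a ∨ (a ∨ (not b ∧ (a ∨ b)))))): min(1, 1 − 0.88 + 0.97) = 1
(a → b): min(1, 1 − 0.97 + 0.65) = 0.68
((a → b) → c): min(1, 1 − 0.68 + 0.23) = 0.55
(((not c → b) → (((a → c) → a) ∧ (a ∨ (a ∨ (not b ∧ (a ∨ b)))))) ∧ ((a → b) → c)) = min(1, 0.55) = 0.55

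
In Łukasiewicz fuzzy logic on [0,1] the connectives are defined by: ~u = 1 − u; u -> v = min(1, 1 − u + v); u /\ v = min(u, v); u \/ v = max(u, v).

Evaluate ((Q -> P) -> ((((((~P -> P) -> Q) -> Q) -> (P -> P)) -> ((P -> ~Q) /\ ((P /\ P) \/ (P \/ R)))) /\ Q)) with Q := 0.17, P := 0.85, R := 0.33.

(Q -> P): min(1, 1 − 0.17 + 0.85) = 1
~P: Łukasiewicz ¬ gives 1 − 0.85 = 0.15
(~P -> P): min(1, 1 − 0.15 + 0.85) = 1
((~P -> P) -> Q): min(1, 1 − 1 + 0.17) = 0.17
(((~P -> P) -> Q) -> Q): min(1, 1 − 0.17 + 0.17) = 1
(P -> P): min(1, 1 − 0.85 + 0.85) = 1
((((~P -> P) -> Q) -> Q) -> (P -> P)): min(1, 1 − 1 + 1) = 1
~Q: Łukasiewicz ¬ gives 1 − 0.17 = 0.83
(P -> ~Q): min(1, 1 − 0.85 + 0.83) = 0.98
(P /\ P) = min(0.85, 0.85) = 0.85
(P \/ R) = max(0.85, 0.33) = 0.85
((P /\ P) \/ (P \/ R)) = max(0.85, 0.85) = 0.85
((P -> ~Q) /\ ((P /\ P) \/ (P \/ R))) = min(0.98, 0.85) = 0.85
(((((~P -> P) -> Q) -> Q) -> (P -> P)) -> ((P -> ~Q) /\ ((P /\ P) \/ (P \/ R)))): min(1, 1 − 1 + 0.85) = 0.85
((((((~P -> P) -> Q) -> Q) -> (P -> P)) -> ((P -> ~Q) /\ ((P /\ P) \/ (P \/ R)))) /\ Q) = min(0.85, 0.17) = 0.17
((Q -> P) -> ((((((~P -> P) -> Q) -> Q) -> (P -> P)) -> ((P -> ~Q) /\ ((P /\ P) \/ (P \/ R)))) /\ Q)): min(1, 1 − 1 + 0.17) = 0.17

0.17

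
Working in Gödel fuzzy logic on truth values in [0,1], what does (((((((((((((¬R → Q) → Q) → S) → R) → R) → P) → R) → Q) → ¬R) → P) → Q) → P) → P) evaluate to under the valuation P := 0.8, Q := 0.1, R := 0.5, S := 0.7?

0.80

¬R: Gödel ¬ of 0.5 = 0 (operand ≠ 0)
(¬R → Q): 0 ≤ 0.1, so result = 1
((¬R → Q) → Q): 1 > 0.1, so result = 0.1
(((¬R → Q) → Q) → S): 0.1 ≤ 0.7, so result = 1
((((¬R → Q) → Q) → S) → R): 1 > 0.5, so result = 0.5
(((((¬R → Q) → Q) → S) → R) → R): 0.5 ≤ 0.5, so result = 1
((((((¬R → Q) → Q) → S) → R) → R) → P): 1 > 0.8, so result = 0.8
(((((((¬R → Q) → Q) → S) → R) → R) → P) → R): 0.8 > 0.5, so result = 0.5
((((((((¬R → Q) → Q) → S) → R) → R) → P) → R) → Q): 0.5 > 0.1, so result = 0.1
¬R: Gödel ¬ of 0.5 = 0 (operand ≠ 0)
(((((((((¬R → Q) → Q) → S) → R) → R) → P) → R) → Q) → ¬R): 0.1 > 0, so result = 0
((((((((((¬R → Q) → Q) → S) → R) → R) → P) → R) → Q) → ¬R) → P): 0 ≤ 0.8, so result = 1
(((((((((((¬R → Q) → Q) → S) → R) → R) → P) → R) → Q) → ¬R) → P) → Q): 1 > 0.1, so result = 0.1
((((((((((((¬R → Q) → Q) → S) → R) → R) → P) → R) → Q) → ¬R) → P) → Q) → P): 0.1 ≤ 0.8, so result = 1
(((((((((((((¬R → Q) → Q) → S) → R) → R) → P) → R) → Q) → ¬R) → P) → Q) → P) → P): 1 > 0.8, so result = 0.8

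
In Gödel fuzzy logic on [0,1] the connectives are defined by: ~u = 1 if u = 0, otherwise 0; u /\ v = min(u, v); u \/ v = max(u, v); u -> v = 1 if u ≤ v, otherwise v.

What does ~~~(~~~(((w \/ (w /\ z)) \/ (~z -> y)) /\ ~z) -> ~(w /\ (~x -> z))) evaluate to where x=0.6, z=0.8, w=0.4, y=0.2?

1.00

(w /\ z) = min(0.4, 0.8) = 0.4
(w \/ (w /\ z)) = max(0.4, 0.4) = 0.4
~z: Gödel ¬ of 0.8 = 0 (operand ≠ 0)
(~z -> y): 0 ≤ 0.2, so result = 1
((w \/ (w /\ z)) \/ (~z -> y)) = max(0.4, 1) = 1
~z: Gödel ¬ of 0.8 = 0 (operand ≠ 0)
(((w \/ (w /\ z)) \/ (~z -> y)) /\ ~z) = min(1, 0) = 0
~(((w \/ (w /\ z)) \/ (~z -> y)) /\ ~z): Gödel ¬ of 0 = 1 (operand is 0)
~~(((w \/ (w /\ z)) \/ (~z -> y)) /\ ~z): Gödel ¬ of 1 = 0 (operand ≠ 0)
~~~(((w \/ (w /\ z)) \/ (~z -> y)) /\ ~z): Gödel ¬ of 0 = 1 (operand is 0)
~x: Gödel ¬ of 0.6 = 0 (operand ≠ 0)
(~x -> z): 0 ≤ 0.8, so result = 1
(w /\ (~x -> z)) = min(0.4, 1) = 0.4
~(w /\ (~x -> z)): Gödel ¬ of 0.4 = 0 (operand ≠ 0)
(~~~(((w \/ (w /\ z)) \/ (~z -> y)) /\ ~z) -> ~(w /\ (~x -> z))): 1 > 0, so result = 0
~(~~~(((w \/ (w /\ z)) \/ (~z -> y)) /\ ~z) -> ~(w /\ (~x -> z))): Gödel ¬ of 0 = 1 (operand is 0)
~~(~~~(((w \/ (w /\ z)) \/ (~z -> y)) /\ ~z) -> ~(w /\ (~x -> z))): Gödel ¬ of 1 = 0 (operand ≠ 0)
~~~(~~~(((w \/ (w /\ z)) \/ (~z -> y)) /\ ~z) -> ~(w /\ (~x -> z))): Gödel ¬ of 0 = 1 (operand is 0)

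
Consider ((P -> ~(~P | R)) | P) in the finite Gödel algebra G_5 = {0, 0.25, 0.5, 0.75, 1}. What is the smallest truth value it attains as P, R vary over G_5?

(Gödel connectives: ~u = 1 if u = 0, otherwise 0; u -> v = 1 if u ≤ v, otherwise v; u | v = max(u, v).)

0.25

The minimum is attained at P = 0.25, R = 0.25:
  ~P: Gödel ¬ of 0.25 = 0 (operand ≠ 0)
  (~P | R) = max(0, 0.25) = 0.25
  ~(~P | R): Gödel ¬ of 0.25 = 0 (operand ≠ 0)
  (P -> ~(~P | R)): 0.25 > 0, so result = 0
  ((P -> ~(~P | R)) | P) = max(0, 0.25) = 0.25
Checking all 25 assignments confirms none give a value below 0.25.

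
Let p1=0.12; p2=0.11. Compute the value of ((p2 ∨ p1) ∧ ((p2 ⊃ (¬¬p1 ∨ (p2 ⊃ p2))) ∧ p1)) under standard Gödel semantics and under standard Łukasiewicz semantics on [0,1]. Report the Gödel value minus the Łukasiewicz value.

0.00

Gödel evaluation:
  (p2 ∨ p1) = max(0.11, 0.12) = 0.12
  ¬p1: Gödel ¬ of 0.12 = 0 (operand ≠ 0)
  ¬¬p1: Gödel ¬ of 0 = 1 (operand is 0)
  (p2 ⊃ p2): 0.11 ≤ 0.11, so result = 1
  (¬¬p1 ∨ (p2 ⊃ p2)) = max(1, 1) = 1
  (p2 ⊃ (¬¬p1 ∨ (p2 ⊃ p2))): 0.11 ≤ 1, so result = 1
  ((p2 ⊃ (¬¬p1 ∨ (p2 ⊃ p2))) ∧ p1) = min(1, 0.12) = 0.12
  ((p2 ∨ p1) ∧ ((p2 ⊃ (¬¬p1 ∨ (p2 ⊃ p2))) ∧ p1)) = min(0.12, 0.12) = 0.12
  Gödel value = 0.12
Łukasiewicz evaluation:
  (p2 ∨ p1) = max(0.11, 0.12) = 0.12
  ¬p1: Łukasiewicz ¬ gives 1 − 0.12 = 0.88
  ¬¬p1: Łukasiewicz ¬ gives 1 − 0.88 = 0.12
  (p2 ⊃ p2): min(1, 1 − 0.11 + 0.11) = 1
  (¬¬p1 ∨ (p2 ⊃ p2)) = max(0.12, 1) = 1
  (p2 ⊃ (¬¬p1 ∨ (p2 ⊃ p2))): min(1, 1 − 0.11 + 1) = 1
  ((p2 ⊃ (¬¬p1 ∨ (p2 ⊃ p2))) ∧ p1) = min(1, 0.12) = 0.12
  ((p2 ∨ p1) ∧ ((p2 ⊃ (¬¬p1 ∨ (p2 ⊃ p2))) ∧ p1)) = min(0.12, 0.12) = 0.12
  Łukasiewicz value = 0.12
Difference: 0.12 − 0.12 = 0.00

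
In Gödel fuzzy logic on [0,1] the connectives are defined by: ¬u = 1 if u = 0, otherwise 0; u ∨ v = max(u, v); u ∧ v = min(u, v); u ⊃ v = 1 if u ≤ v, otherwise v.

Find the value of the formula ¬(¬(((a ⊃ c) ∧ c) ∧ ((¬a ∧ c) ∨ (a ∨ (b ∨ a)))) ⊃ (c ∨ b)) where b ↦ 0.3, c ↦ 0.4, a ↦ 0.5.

0.00

(a ⊃ c): 0.5 > 0.4, so result = 0.4
((a ⊃ c) ∧ c) = min(0.4, 0.4) = 0.4
¬a: Gödel ¬ of 0.5 = 0 (operand ≠ 0)
(¬a ∧ c) = min(0, 0.4) = 0
(b ∨ a) = max(0.3, 0.5) = 0.5
(a ∨ (b ∨ a)) = max(0.5, 0.5) = 0.5
((¬a ∧ c) ∨ (a ∨ (b ∨ a))) = max(0, 0.5) = 0.5
(((a ⊃ c) ∧ c) ∧ ((¬a ∧ c) ∨ (a ∨ (b ∨ a)))) = min(0.4, 0.5) = 0.4
¬(((a ⊃ c) ∧ c) ∧ ((¬a ∧ c) ∨ (a ∨ (b ∨ a)))): Gödel ¬ of 0.4 = 0 (operand ≠ 0)
(c ∨ b) = max(0.4, 0.3) = 0.4
(¬(((a ⊃ c) ∧ c) ∧ ((¬a ∧ c) ∨ (a ∨ (b ∨ a)))) ⊃ (c ∨ b)): 0 ≤ 0.4, so result = 1
¬(¬(((a ⊃ c) ∧ c) ∧ ((¬a ∧ c) ∨ (a ∨ (b ∨ a)))) ⊃ (c ∨ b)): Gödel ¬ of 1 = 0 (operand ≠ 0)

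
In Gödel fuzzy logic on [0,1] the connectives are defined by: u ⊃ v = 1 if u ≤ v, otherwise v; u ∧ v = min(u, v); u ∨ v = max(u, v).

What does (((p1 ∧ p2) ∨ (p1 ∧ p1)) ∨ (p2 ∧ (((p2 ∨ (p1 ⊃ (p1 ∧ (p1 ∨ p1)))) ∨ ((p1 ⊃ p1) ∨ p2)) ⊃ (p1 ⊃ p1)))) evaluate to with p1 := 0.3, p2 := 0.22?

(p1 ∧ p2) = min(0.3, 0.22) = 0.22
(p1 ∧ p1) = min(0.3, 0.3) = 0.3
((p1 ∧ p2) ∨ (p1 ∧ p1)) = max(0.22, 0.3) = 0.3
(p1 ∨ p1) = max(0.3, 0.3) = 0.3
(p1 ∧ (p1 ∨ p1)) = min(0.3, 0.3) = 0.3
(p1 ⊃ (p1 ∧ (p1 ∨ p1))): 0.3 ≤ 0.3, so result = 1
(p2 ∨ (p1 ⊃ (p1 ∧ (p1 ∨ p1)))) = max(0.22, 1) = 1
(p1 ⊃ p1): 0.3 ≤ 0.3, so result = 1
((p1 ⊃ p1) ∨ p2) = max(1, 0.22) = 1
((p2 ∨ (p1 ⊃ (p1 ∧ (p1 ∨ p1)))) ∨ ((p1 ⊃ p1) ∨ p2)) = max(1, 1) = 1
(p1 ⊃ p1): 0.3 ≤ 0.3, so result = 1
(((p2 ∨ (p1 ⊃ (p1 ∧ (p1 ∨ p1)))) ∨ ((p1 ⊃ p1) ∨ p2)) ⊃ (p1 ⊃ p1)): 1 ≤ 1, so result = 1
(p2 ∧ (((p2 ∨ (p1 ⊃ (p1 ∧ (p1 ∨ p1)))) ∨ ((p1 ⊃ p1) ∨ p2)) ⊃ (p1 ⊃ p1))) = min(0.22, 1) = 0.22
(((p1 ∧ p2) ∨ (p1 ∧ p1)) ∨ (p2 ∧ (((p2 ∨ (p1 ⊃ (p1 ∧ (p1 ∨ p1)))) ∨ ((p1 ⊃ p1) ∨ p2)) ⊃ (p1 ⊃ p1)))) = max(0.3, 0.22) = 0.3

0.30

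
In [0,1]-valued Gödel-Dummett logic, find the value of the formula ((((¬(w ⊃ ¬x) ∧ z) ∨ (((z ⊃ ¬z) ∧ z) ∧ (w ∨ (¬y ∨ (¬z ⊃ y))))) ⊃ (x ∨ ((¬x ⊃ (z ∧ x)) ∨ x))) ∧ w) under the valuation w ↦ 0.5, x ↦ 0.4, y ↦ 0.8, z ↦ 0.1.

¬x: Gödel ¬ of 0.4 = 0 (operand ≠ 0)
(w ⊃ ¬x): 0.5 > 0, so result = 0
¬(w ⊃ ¬x): Gödel ¬ of 0 = 1 (operand is 0)
(¬(w ⊃ ¬x) ∧ z) = min(1, 0.1) = 0.1
¬z: Gödel ¬ of 0.1 = 0 (operand ≠ 0)
(z ⊃ ¬z): 0.1 > 0, so result = 0
((z ⊃ ¬z) ∧ z) = min(0, 0.1) = 0
¬y: Gödel ¬ of 0.8 = 0 (operand ≠ 0)
¬z: Gödel ¬ of 0.1 = 0 (operand ≠ 0)
(¬z ⊃ y): 0 ≤ 0.8, so result = 1
(¬y ∨ (¬z ⊃ y)) = max(0, 1) = 1
(w ∨ (¬y ∨ (¬z ⊃ y))) = max(0.5, 1) = 1
(((z ⊃ ¬z) ∧ z) ∧ (w ∨ (¬y ∨ (¬z ⊃ y)))) = min(0, 1) = 0
((¬(w ⊃ ¬x) ∧ z) ∨ (((z ⊃ ¬z) ∧ z) ∧ (w ∨ (¬y ∨ (¬z ⊃ y))))) = max(0.1, 0) = 0.1
¬x: Gödel ¬ of 0.4 = 0 (operand ≠ 0)
(z ∧ x) = min(0.1, 0.4) = 0.1
(¬x ⊃ (z ∧ x)): 0 ≤ 0.1, so result = 1
((¬x ⊃ (z ∧ x)) ∨ x) = max(1, 0.4) = 1
(x ∨ ((¬x ⊃ (z ∧ x)) ∨ x)) = max(0.4, 1) = 1
(((¬(w ⊃ ¬x) ∧ z) ∨ (((z ⊃ ¬z) ∧ z) ∧ (w ∨ (¬y ∨ (¬z ⊃ y))))) ⊃ (x ∨ ((¬x ⊃ (z ∧ x)) ∨ x))): 0.1 ≤ 1, so result = 1
((((¬(w ⊃ ¬x) ∧ z) ∨ (((z ⊃ ¬z) ∧ z) ∧ (w ∨ (¬y ∨ (¬z ⊃ y))))) ⊃ (x ∨ ((¬x ⊃ (z ∧ x)) ∨ x))) ∧ w) = min(1, 0.5) = 0.5

0.50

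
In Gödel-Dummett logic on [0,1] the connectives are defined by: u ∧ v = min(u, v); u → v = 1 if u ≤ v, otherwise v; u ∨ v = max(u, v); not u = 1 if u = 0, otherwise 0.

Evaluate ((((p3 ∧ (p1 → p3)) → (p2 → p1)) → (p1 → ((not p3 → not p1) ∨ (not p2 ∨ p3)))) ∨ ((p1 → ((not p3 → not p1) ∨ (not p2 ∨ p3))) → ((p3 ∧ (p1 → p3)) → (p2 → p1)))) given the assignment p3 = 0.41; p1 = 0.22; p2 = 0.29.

1.00

(p1 → p3): 0.22 ≤ 0.41, so result = 1
(p3 ∧ (p1 → p3)) = min(0.41, 1) = 0.41
(p2 → p1): 0.29 > 0.22, so result = 0.22
((p3 ∧ (p1 → p3)) → (p2 → p1)): 0.41 > 0.22, so result = 0.22
not p3: Gödel ¬ of 0.41 = 0 (operand ≠ 0)
not p1: Gödel ¬ of 0.22 = 0 (operand ≠ 0)
(not p3 → not p1): 0 ≤ 0, so result = 1
not p2: Gödel ¬ of 0.29 = 0 (operand ≠ 0)
(not p2 ∨ p3) = max(0, 0.41) = 0.41
((not p3 → not p1) ∨ (not p2 ∨ p3)) = max(1, 0.41) = 1
(p1 → ((not p3 → not p1) ∨ (not p2 ∨ p3))): 0.22 ≤ 1, so result = 1
(((p3 ∧ (p1 → p3)) → (p2 → p1)) → (p1 → ((not p3 → not p1) ∨ (not p2 ∨ p3)))): 0.22 ≤ 1, so result = 1
not p3: Gödel ¬ of 0.41 = 0 (operand ≠ 0)
not p1: Gödel ¬ of 0.22 = 0 (operand ≠ 0)
(not p3 → not p1): 0 ≤ 0, so result = 1
not p2: Gödel ¬ of 0.29 = 0 (operand ≠ 0)
(not p2 ∨ p3) = max(0, 0.41) = 0.41
((not p3 → not p1) ∨ (not p2 ∨ p3)) = max(1, 0.41) = 1
(p1 → ((not p3 → not p1) ∨ (not p2 ∨ p3))): 0.22 ≤ 1, so result = 1
(p1 → p3): 0.22 ≤ 0.41, so result = 1
(p3 ∧ (p1 → p3)) = min(0.41, 1) = 0.41
(p2 → p1): 0.29 > 0.22, so result = 0.22
((p3 ∧ (p1 → p3)) → (p2 → p1)): 0.41 > 0.22, so result = 0.22
((p1 → ((not p3 → not p1) ∨ (not p2 ∨ p3))) → ((p3 ∧ (p1 → p3)) → (p2 → p1))): 1 > 0.22, so result = 0.22
((((p3 ∧ (p1 → p3)) → (p2 → p1)) → (p1 → ((not p3 → not p1) ∨ (not p2 ∨ p3)))) ∨ ((p1 → ((not p3 → not p1) ∨ (not p2 ∨ p3))) → ((p3 ∧ (p1 → p3)) → (p2 → p1)))) = max(1, 0.22) = 1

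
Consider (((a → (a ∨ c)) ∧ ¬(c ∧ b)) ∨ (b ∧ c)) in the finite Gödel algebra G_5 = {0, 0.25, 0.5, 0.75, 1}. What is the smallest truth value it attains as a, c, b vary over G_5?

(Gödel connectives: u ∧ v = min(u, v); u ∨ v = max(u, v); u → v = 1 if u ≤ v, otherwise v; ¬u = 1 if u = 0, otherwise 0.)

The minimum is attained at a = 0, c = 0.25, b = 0.25:
  (a ∨ c) = max(0, 0.25) = 0.25
  (a → (a ∨ c)): 0 ≤ 0.25, so result = 1
  (c ∧ b) = min(0.25, 0.25) = 0.25
  ¬(c ∧ b): Gödel ¬ of 0.25 = 0 (operand ≠ 0)
  ((a → (a ∨ c)) ∧ ¬(c ∧ b)) = min(1, 0) = 0
  (b ∧ c) = min(0.25, 0.25) = 0.25
  (((a → (a ∨ c)) ∧ ¬(c ∧ b)) ∨ (b ∧ c)) = max(0, 0.25) = 0.25
Checking all 125 assignments confirms none give a value below 0.25.

0.25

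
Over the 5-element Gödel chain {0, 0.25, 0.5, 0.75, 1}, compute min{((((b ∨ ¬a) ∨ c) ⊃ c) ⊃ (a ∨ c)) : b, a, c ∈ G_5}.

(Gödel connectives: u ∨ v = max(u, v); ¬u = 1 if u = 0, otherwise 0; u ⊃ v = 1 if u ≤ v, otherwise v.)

The minimum is attained at b = 0, a = 0.25, c = 0:
  ¬a: Gödel ¬ of 0.25 = 0 (operand ≠ 0)
  (b ∨ ¬a) = max(0, 0) = 0
  ((b ∨ ¬a) ∨ c) = max(0, 0) = 0
  (((b ∨ ¬a) ∨ c) ⊃ c): 0 ≤ 0, so result = 1
  (a ∨ c) = max(0.25, 0) = 0.25
  ((((b ∨ ¬a) ∨ c) ⊃ c) ⊃ (a ∨ c)): 1 > 0.25, so result = 0.25
Checking all 125 assignments confirms none give a value below 0.25.

0.25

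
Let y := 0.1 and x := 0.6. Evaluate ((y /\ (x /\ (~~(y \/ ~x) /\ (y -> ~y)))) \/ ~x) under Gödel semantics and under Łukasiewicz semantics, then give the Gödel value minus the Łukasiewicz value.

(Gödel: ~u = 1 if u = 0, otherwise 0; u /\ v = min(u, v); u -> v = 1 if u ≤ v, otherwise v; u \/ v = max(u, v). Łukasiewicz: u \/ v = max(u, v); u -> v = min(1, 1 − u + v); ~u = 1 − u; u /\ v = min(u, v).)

Gödel evaluation:
  ~x: Gödel ¬ of 0.6 = 0 (operand ≠ 0)
  (y \/ ~x) = max(0.1, 0) = 0.1
  ~(y \/ ~x): Gödel ¬ of 0.1 = 0 (operand ≠ 0)
  ~~(y \/ ~x): Gödel ¬ of 0 = 1 (operand is 0)
  ~y: Gödel ¬ of 0.1 = 0 (operand ≠ 0)
  (y -> ~y): 0.1 > 0, so result = 0
  (~~(y \/ ~x) /\ (y -> ~y)) = min(1, 0) = 0
  (x /\ (~~(y \/ ~x) /\ (y -> ~y))) = min(0.6, 0) = 0
  (y /\ (x /\ (~~(y \/ ~x) /\ (y -> ~y)))) = min(0.1, 0) = 0
  ~x: Gödel ¬ of 0.6 = 0 (operand ≠ 0)
  ((y /\ (x /\ (~~(y \/ ~x) /\ (y -> ~y)))) \/ ~x) = max(0, 0) = 0
  Gödel value = 0
Łukasiewicz evaluation:
  ~x: Łukasiewicz ¬ gives 1 − 0.6 = 0.4
  (y \/ ~x) = max(0.1, 0.4) = 0.4
  ~(y \/ ~x): Łukasiewicz ¬ gives 1 − 0.4 = 0.6
  ~~(y \/ ~x): Łukasiewicz ¬ gives 1 − 0.6 = 0.4
  ~y: Łukasiewicz ¬ gives 1 − 0.1 = 0.9
  (y -> ~y): min(1, 1 − 0.1 + 0.9) = 1
  (~~(y \/ ~x) /\ (y -> ~y)) = min(0.4, 1) = 0.4
  (x /\ (~~(y \/ ~x) /\ (y -> ~y))) = min(0.6, 0.4) = 0.4
  (y /\ (x /\ (~~(y \/ ~x) /\ (y -> ~y)))) = min(0.1, 0.4) = 0.1
  ~x: Łukasiewicz ¬ gives 1 − 0.6 = 0.4
  ((y /\ (x /\ (~~(y \/ ~x) /\ (y -> ~y)))) \/ ~x) = max(0.1, 0.4) = 0.4
  Łukasiewicz value = 0.4
Difference: 0 − 0.4 = -0.40

-0.40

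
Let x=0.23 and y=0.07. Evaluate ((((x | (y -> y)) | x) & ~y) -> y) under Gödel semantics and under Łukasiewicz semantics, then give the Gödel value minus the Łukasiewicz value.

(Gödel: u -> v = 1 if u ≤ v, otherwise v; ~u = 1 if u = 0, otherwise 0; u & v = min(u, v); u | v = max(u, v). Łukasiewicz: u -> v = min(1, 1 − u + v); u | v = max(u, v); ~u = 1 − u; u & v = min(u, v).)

0.86

Gödel evaluation:
  (y -> y): 0.07 ≤ 0.07, so result = 1
  (x | (y -> y)) = max(0.23, 1) = 1
  ((x | (y -> y)) | x) = max(1, 0.23) = 1
  ~y: Gödel ¬ of 0.07 = 0 (operand ≠ 0)
  (((x | (y -> y)) | x) & ~y) = min(1, 0) = 0
  ((((x | (y -> y)) | x) & ~y) -> y): 0 ≤ 0.07, so result = 1
  Gödel value = 1
Łukasiewicz evaluation:
  (y -> y): min(1, 1 − 0.07 + 0.07) = 1
  (x | (y -> y)) = max(0.23, 1) = 1
  ((x | (y -> y)) | x) = max(1, 0.23) = 1
  ~y: Łukasiewicz ¬ gives 1 − 0.07 = 0.93
  (((x | (y -> y)) | x) & ~y) = min(1, 0.93) = 0.93
  ((((x | (y -> y)) | x) & ~y) -> y): min(1, 1 − 0.93 + 0.07) = 0.14
  Łukasiewicz value = 0.14
Difference: 1 − 0.14 = 0.86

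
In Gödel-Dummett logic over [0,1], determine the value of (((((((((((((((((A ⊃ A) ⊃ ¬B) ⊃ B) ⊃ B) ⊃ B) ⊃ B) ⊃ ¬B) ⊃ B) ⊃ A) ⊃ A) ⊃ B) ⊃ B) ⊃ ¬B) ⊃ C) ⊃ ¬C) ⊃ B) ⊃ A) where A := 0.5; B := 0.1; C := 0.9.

0.50

(A ⊃ A): 0.5 ≤ 0.5, so result = 1
¬B: Gödel ¬ of 0.1 = 0 (operand ≠ 0)
((A ⊃ A) ⊃ ¬B): 1 > 0, so result = 0
(((A ⊃ A) ⊃ ¬B) ⊃ B): 0 ≤ 0.1, so result = 1
((((A ⊃ A) ⊃ ¬B) ⊃ B) ⊃ B): 1 > 0.1, so result = 0.1
(((((A ⊃ A) ⊃ ¬B) ⊃ B) ⊃ B) ⊃ B): 0.1 ≤ 0.1, so result = 1
((((((A ⊃ A) ⊃ ¬B) ⊃ B) ⊃ B) ⊃ B) ⊃ B): 1 > 0.1, so result = 0.1
¬B: Gödel ¬ of 0.1 = 0 (operand ≠ 0)
(((((((A ⊃ A) ⊃ ¬B) ⊃ B) ⊃ B) ⊃ B) ⊃ B) ⊃ ¬B): 0.1 > 0, so result = 0
((((((((A ⊃ A) ⊃ ¬B) ⊃ B) ⊃ B) ⊃ B) ⊃ B) ⊃ ¬B) ⊃ B): 0 ≤ 0.1, so result = 1
(((((((((A ⊃ A) ⊃ ¬B) ⊃ B) ⊃ B) ⊃ B) ⊃ B) ⊃ ¬B) ⊃ B) ⊃ A): 1 > 0.5, so result = 0.5
((((((((((A ⊃ A) ⊃ ¬B) ⊃ B) ⊃ B) ⊃ B) ⊃ B) ⊃ ¬B) ⊃ B) ⊃ A) ⊃ A): 0.5 ≤ 0.5, so result = 1
(((((((((((A ⊃ A) ⊃ ¬B) ⊃ B) ⊃ B) ⊃ B) ⊃ B) ⊃ ¬B) ⊃ B) ⊃ A) ⊃ A) ⊃ B): 1 > 0.1, so result = 0.1
((((((((((((A ⊃ A) ⊃ ¬B) ⊃ B) ⊃ B) ⊃ B) ⊃ B) ⊃ ¬B) ⊃ B) ⊃ A) ⊃ A) ⊃ B) ⊃ B): 0.1 ≤ 0.1, so result = 1
¬B: Gödel ¬ of 0.1 = 0 (operand ≠ 0)
(((((((((((((A ⊃ A) ⊃ ¬B) ⊃ B) ⊃ B) ⊃ B) ⊃ B) ⊃ ¬B) ⊃ B) ⊃ A) ⊃ A) ⊃ B) ⊃ B) ⊃ ¬B): 1 > 0, so result = 0
((((((((((((((A ⊃ A) ⊃ ¬B) ⊃ B) ⊃ B) ⊃ B) ⊃ B) ⊃ ¬B) ⊃ B) ⊃ A) ⊃ A) ⊃ B) ⊃ B) ⊃ ¬B) ⊃ C): 0 ≤ 0.9, so result = 1
¬C: Gödel ¬ of 0.9 = 0 (operand ≠ 0)
(((((((((((((((A ⊃ A) ⊃ ¬B) ⊃ B) ⊃ B) ⊃ B) ⊃ B) ⊃ ¬B) ⊃ B) ⊃ A) ⊃ A) ⊃ B) ⊃ B) ⊃ ¬B) ⊃ C) ⊃ ¬C): 1 > 0, so result = 0
((((((((((((((((A ⊃ A) ⊃ ¬B) ⊃ B) ⊃ B) ⊃ B) ⊃ B) ⊃ ¬B) ⊃ B) ⊃ A) ⊃ A) ⊃ B) ⊃ B) ⊃ ¬B) ⊃ C) ⊃ ¬C) ⊃ B): 0 ≤ 0.1, so result = 1
(((((((((((((((((A ⊃ A) ⊃ ¬B) ⊃ B) ⊃ B) ⊃ B) ⊃ B) ⊃ ¬B) ⊃ B) ⊃ A) ⊃ A) ⊃ B) ⊃ B) ⊃ ¬B) ⊃ C) ⊃ ¬C) ⊃ B) ⊃ A): 1 > 0.5, so result = 0.5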